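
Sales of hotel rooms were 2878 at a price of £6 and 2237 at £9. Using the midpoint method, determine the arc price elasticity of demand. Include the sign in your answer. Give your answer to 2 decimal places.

ΔQ = 2237 − 2878 = -641; ΔP = 9 − 6 = 3.
Midpoints: P̄ = 7.50, Q̄ = 2557.5.
ε = (ΔQ/ΔP)(P̄/Q̄) = (-641/3)(7.50/2557.5).

-0.63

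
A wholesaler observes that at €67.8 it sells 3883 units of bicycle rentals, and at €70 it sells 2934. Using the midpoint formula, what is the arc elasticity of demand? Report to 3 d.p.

-8.720

ΔQ = 2934 − 3883 = -949; ΔP = 70 − 67.8 = 2.2.
Midpoints: P̄ = 68.90, Q̄ = 3408.5.
ε = (ΔQ/ΔP)(P̄/Q̄) = (-949/2.2)(68.90/3408.5).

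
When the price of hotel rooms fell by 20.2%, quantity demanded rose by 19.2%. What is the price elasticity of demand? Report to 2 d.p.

ε = %ΔQ / %ΔP = (19.2)/(-20.2) = -0.950.

-0.95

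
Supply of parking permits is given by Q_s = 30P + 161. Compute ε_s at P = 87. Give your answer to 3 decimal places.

0.942

At P = 87, Q_s = 2771.
dQ_s/dP = 30.
ε_s = (dQ_s/dP)(P/Q_s) = (30)(87/2771).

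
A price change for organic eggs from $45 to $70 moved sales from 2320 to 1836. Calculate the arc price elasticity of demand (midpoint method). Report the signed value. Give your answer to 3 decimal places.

ΔQ = 1836 − 2320 = -484; ΔP = 70 − 45 = 25.
Midpoints: P̄ = 57.50, Q̄ = 2078.0.
ε = (ΔQ/ΔP)(P̄/Q̄) = (-484/25)(57.50/2078.0).

-0.536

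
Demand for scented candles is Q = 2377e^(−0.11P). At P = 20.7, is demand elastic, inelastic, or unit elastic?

Q = 243.860, dQ/dP = -26.825.
ε = (dQ/dP)(P/Q) ≈ -2.277.
|ε| = 2.28 > 1.

elastic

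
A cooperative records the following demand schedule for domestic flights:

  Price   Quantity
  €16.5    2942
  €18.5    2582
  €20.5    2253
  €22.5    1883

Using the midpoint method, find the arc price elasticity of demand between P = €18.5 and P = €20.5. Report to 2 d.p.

-1.33

At P = 18.5, Q = 2582; at P = 20.5, Q = 2253.
ΔQ = -329, ΔP = 2.0. Midpoints: P̄ = 19.50, Q̄ = 2417.5.
ε = (ΔQ/ΔP)(P̄/Q̄) = (-329/2.0)(19.50/2417.5).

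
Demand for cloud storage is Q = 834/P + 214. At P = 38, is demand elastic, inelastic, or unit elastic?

Q = 235.947, dQ/dP = -0.578.
ε = (dQ/dP)(P/Q) ≈ -0.093.
|ε| = 0.09 < 1.

inelastic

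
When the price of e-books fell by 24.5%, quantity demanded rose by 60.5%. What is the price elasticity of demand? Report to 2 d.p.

ε = %ΔQ / %ΔP = (60.5)/(-24.5) = -2.469.

-2.47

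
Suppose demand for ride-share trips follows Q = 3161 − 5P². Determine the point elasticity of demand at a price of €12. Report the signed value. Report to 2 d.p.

-0.59

At P = 12, Q = 2441.
dQ/dP = −10P = -120.
ε = (dQ/dP)(P/Q) = (-120)(12/2441).
|ε| < 1, so demand is inelastic at this price.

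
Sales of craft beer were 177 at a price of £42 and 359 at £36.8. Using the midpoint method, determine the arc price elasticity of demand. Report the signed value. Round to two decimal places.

-5.15

ΔQ = 359 − 177 = 182; ΔP = 36.8 − 42 = -5.2.
Midpoints: P̄ = 39.40, Q̄ = 268.0.
ε = (ΔQ/ΔP)(P̄/Q̄) = (182/-5.2)(39.40/268.0).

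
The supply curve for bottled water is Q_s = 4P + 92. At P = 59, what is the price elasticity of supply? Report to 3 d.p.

0.720

At P = 59, Q_s = 328.
dQ_s/dP = 4.
ε_s = (dQ_s/dP)(P/Q_s) = (4)(59/328).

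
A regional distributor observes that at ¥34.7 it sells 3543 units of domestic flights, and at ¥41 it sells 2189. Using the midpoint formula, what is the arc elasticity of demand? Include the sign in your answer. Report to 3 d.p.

ΔQ = 2189 − 3543 = -1354; ΔP = 41 − 34.7 = 6.3.
Midpoints: P̄ = 37.85, Q̄ = 2866.0.
ε = (ΔQ/ΔP)(P̄/Q̄) = (-1354/6.3)(37.85/2866.0).

-2.838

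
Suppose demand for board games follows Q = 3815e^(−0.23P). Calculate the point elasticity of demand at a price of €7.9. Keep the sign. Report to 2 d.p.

At P = 7.9, Q = 619.985.
dQ/dP = −0.23·3815e^(−0.23P) = −0.23Q = -142.597.
ε = (dQ/dP)(P/Q) = (-142.597)(7.9/619.985).
|ε| > 1, so demand is elastic at this price.

-1.82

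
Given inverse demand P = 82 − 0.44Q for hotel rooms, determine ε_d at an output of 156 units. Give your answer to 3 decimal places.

-0.195

At Q = 156, P = 82 − 0.44(156) = 13.36.
dP/dQ = −0.44, so dQ/dP = 1/(−0.44) = -2.273.
ε = (dQ/dP)(P/Q) = (-2.273)(13.36/156).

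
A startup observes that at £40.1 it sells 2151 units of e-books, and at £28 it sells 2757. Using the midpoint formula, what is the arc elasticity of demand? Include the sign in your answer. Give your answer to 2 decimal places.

ΔQ = 2757 − 2151 = 606; ΔP = 28 − 40.1 = -12.1.
Midpoints: P̄ = 34.05, Q̄ = 2454.0.
ε = (ΔQ/ΔP)(P̄/Q̄) = (606/-12.1)(34.05/2454.0).

-0.69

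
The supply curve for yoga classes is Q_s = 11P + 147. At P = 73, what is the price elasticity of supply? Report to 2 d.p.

At P = 73, Q_s = 950.
dQ_s/dP = 11.
ε_s = (dQ_s/dP)(P/Q_s) = (11)(73/950).

0.85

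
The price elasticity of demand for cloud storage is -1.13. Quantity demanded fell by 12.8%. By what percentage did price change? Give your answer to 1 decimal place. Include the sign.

11.3%

%ΔP ≈ %ΔQ / ε = (-12.8%)/(-1.13) = 11.33%.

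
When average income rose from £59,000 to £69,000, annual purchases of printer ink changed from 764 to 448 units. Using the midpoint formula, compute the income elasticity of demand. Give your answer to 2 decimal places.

ΔQ = -316, ΔI = 10000. Midpoints: Ī = 64,000, Q̄ = 606.0.
ε_I = (ΔQ/ΔI)(Ī/Q̄) = (-316/10000)(64000/606.0).

-3.34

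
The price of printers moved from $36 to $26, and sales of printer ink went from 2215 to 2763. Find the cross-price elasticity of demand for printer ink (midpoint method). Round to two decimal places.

ΔQ_x = 2763 − 2215 = 548; ΔP_y = 26 − 36 = -10.
Midpoints: P̄_y = 31.00, Q̄_x = 2489.0.
ε_xy = (ΔQ_x/ΔP_y)(P̄_y/Q̄_x) = (548/-10)(31.00/2489.0).

-0.68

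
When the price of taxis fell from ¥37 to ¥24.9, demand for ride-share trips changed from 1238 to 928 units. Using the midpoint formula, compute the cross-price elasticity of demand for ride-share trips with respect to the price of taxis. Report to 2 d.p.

ΔQ_x = 928 − 1238 = -310; ΔP_y = 24.9 − 37 = -12.1.
Midpoints: P̄_y = 30.95, Q̄_x = 1083.0.
ε_xy = (ΔQ_x/ΔP_y)(P̄_y/Q̄_x) = (-310/-12.1)(30.95/1083.0).

0.73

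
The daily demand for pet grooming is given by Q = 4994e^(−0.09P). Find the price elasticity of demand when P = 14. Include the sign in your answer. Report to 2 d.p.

At P = 14, Q = 1416.568.
dQ/dP = −0.09·4994e^(−0.09P) = −0.09Q = -127.491.
ε = (dQ/dP)(P/Q) = (-127.491)(14/1416.568).

-1.26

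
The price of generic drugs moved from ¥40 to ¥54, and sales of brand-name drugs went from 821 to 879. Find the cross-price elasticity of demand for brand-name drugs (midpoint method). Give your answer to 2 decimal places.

ΔQ_x = 879 − 821 = 58; ΔP_y = 54 − 40 = 14.
Midpoints: P̄_y = 47.00, Q̄_x = 850.0.
ε_xy = (ΔQ_x/ΔP_y)(P̄_y/Q̄_x) = (58/14)(47.00/850.0).
ε_xy > 0, so the goods are substitutes.

0.23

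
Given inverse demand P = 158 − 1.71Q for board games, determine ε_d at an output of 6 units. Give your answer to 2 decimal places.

-14.40

At Q = 6, P = 158 − 1.71(6) = 147.74.
dP/dQ = −1.71, so dQ/dP = 1/(−1.71) = -0.585.
ε = (dQ/dP)(P/Q) = (-0.585)(147.74/6).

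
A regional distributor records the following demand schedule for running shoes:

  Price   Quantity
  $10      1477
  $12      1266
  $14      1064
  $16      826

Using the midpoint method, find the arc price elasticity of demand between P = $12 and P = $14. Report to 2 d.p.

-1.13

At P = 12, Q = 1266; at P = 14, Q = 1064.
ΔQ = -202, ΔP = 2. Midpoints: P̄ = 13.00, Q̄ = 1165.0.
ε = (ΔQ/ΔP)(P̄/Q̄) = (-202/2)(13.00/1165.0).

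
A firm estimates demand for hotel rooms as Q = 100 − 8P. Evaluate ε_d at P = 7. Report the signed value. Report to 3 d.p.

At P = 7, Q = 44.
dQ/dP = −8.
ε = (dQ/dP)(P/Q) = (-8)(7/44).
|ε| > 1, so demand is elastic at this price.

-1.273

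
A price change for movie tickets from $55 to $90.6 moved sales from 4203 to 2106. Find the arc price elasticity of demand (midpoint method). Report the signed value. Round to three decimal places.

ΔQ = 2106 − 4203 = -2097; ΔP = 90.6 − 55 = 35.6.
Midpoints: P̄ = 72.80, Q̄ = 3154.5.
ε = (ΔQ/ΔP)(P̄/Q̄) = (-2097/35.6)(72.80/3154.5).

-1.359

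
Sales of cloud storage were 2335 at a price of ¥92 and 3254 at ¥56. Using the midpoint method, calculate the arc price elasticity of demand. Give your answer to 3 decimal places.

-0.676

ΔQ = 3254 − 2335 = 919; ΔP = 56 − 92 = -36.
Midpoints: P̄ = 74.00, Q̄ = 2794.5.
ε = (ΔQ/ΔP)(P̄/Q̄) = (919/-36)(74.00/2794.5).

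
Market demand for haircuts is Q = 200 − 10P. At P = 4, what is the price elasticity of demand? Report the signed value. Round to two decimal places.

-0.25

At P = 4, Q = 160.
dQ/dP = −10.
ε = (dQ/dP)(P/Q) = (-10)(4/160).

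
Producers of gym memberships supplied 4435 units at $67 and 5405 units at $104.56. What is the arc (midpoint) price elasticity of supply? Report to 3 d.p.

ΔQ = 5405 − 4435 = 970; ΔP = 104.56 − 67 = 37.56.
Midpoints: P̄ = 85.78, Q̄ = 4920.0.
ε_s = (ΔQ/ΔP)(P̄/Q̄) = (970/37.56)(85.78/4920.0).

0.450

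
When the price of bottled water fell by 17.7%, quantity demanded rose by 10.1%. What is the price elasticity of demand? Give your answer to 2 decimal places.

ε = %ΔQ / %ΔP = (10.1)/(-17.7) = -0.571.

-0.57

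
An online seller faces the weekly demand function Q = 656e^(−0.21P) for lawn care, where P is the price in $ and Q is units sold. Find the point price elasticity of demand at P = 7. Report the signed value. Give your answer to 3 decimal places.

-1.470

At P = 7, Q = 150.831.
dQ/dP = −0.21·656e^(−0.21P) = −0.21Q = -31.675.
ε = (dQ/dP)(P/Q) = (-31.675)(7/150.831).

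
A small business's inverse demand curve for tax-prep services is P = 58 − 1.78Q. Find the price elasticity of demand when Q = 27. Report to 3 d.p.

-0.207

At Q = 27, P = 58 − 1.78(27) = 9.94.
dP/dQ = −1.78, so dQ/dP = 1/(−1.78) = -0.562.
ε = (dQ/dP)(P/Q) = (-0.562)(9.94/27).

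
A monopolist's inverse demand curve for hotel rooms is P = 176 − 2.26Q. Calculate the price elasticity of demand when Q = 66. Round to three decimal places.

At Q = 66, P = 176 − 2.26(66) = 26.84.
dP/dQ = −2.26, so dQ/dP = 1/(−2.26) = -0.442.
ε = (dQ/dP)(P/Q) = (-0.442)(26.84/66).

-0.180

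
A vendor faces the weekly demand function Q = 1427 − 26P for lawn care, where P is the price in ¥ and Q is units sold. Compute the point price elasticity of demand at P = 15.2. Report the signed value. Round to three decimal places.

-0.383

At P = 15.2, Q = 1031.800.
dQ/dP = −26.
ε = (dQ/dP)(P/Q) = (-26)(15.2/1031.800).
|ε| < 1, so demand is inelastic at this price.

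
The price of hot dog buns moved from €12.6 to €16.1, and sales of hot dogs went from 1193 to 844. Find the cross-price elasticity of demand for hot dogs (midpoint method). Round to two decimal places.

ΔQ_x = 844 − 1193 = -349; ΔP_y = 16.1 − 12.6 = 3.5.
Midpoints: P̄_y = 14.35, Q̄_x = 1018.5.
ε_xy = (ΔQ_x/ΔP_y)(P̄_y/Q̄_x) = (-349/3.5)(14.35/1018.5).

-1.40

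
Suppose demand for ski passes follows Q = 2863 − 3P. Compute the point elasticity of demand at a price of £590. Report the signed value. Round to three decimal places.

-1.619

At P = 590, Q = 1093.
dQ/dP = −3.
ε = (dQ/dP)(P/Q) = (-3)(590/1093).
|ε| > 1, so demand is elastic at this price.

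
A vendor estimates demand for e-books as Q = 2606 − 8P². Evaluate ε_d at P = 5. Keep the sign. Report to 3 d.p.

-0.166

At P = 5, Q = 2406.
dQ/dP = −16P = -80.
ε = (dQ/dP)(P/Q) = (-80)(5/2406).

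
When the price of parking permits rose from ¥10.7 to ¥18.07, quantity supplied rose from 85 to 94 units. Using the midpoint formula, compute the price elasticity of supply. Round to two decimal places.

ΔQ = 94 − 85 = 9; ΔP = 18.07 − 10.7 = 7.37.
Midpoints: P̄ = 14.38, Q̄ = 89.5.
ε_s = (ΔQ/ΔP)(P̄/Q̄) = (9/7.37)(14.38/89.5).

0.20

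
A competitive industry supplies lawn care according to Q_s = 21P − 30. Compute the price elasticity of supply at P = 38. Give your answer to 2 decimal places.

At P = 38, Q_s = 768.
dQ_s/dP = 21.
ε_s = (dQ_s/dP)(P/Q_s) = (21)(38/768).

1.04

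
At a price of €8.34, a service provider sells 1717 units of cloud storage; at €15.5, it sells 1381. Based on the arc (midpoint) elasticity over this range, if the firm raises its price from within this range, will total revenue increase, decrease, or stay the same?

increase

Arc ε = (-336/7.16)(11.92/1549.0) ≈ -0.361.
|ε| = 0.36 < 1, so demand is inelastic. A price rise therefore raises total revenue.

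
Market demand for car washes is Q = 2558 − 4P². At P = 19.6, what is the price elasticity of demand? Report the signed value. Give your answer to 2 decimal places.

-3.01

At P = 19.6, Q = 1021.360.
dQ/dP = −8P = -156.800.
ε = (dQ/dP)(P/Q) = (-156.800)(19.6/1021.360).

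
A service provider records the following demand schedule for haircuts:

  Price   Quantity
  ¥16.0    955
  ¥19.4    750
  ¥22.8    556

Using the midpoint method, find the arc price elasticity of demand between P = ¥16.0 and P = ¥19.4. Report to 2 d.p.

-1.25

At P = 16.0, Q = 955; at P = 19.4, Q = 750.
ΔQ = -205, ΔP = 3.4. Midpoints: P̄ = 17.70, Q̄ = 852.5.
ε = (ΔQ/ΔP)(P̄/Q̄) = (-205/3.4)(17.70/852.5).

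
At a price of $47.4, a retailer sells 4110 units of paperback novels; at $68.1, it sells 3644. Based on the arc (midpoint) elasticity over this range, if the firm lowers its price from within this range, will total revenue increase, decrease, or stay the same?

decrease

Arc ε = (-466/20.7)(57.75/3877.0) ≈ -0.335.
|ε| = 0.34 < 1, so demand is inelastic. A price cut therefore reduces total revenue.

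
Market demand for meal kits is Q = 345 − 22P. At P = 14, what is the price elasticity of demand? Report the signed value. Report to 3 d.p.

At P = 14, Q = 37.
dQ/dP = −22.
ε = (dQ/dP)(P/Q) = (-22)(14/37).
|ε| > 1, so demand is elastic at this price.

-8.324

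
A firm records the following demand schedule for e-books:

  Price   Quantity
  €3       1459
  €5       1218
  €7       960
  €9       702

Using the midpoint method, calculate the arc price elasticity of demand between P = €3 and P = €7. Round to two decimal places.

-0.52

At P = 3, Q = 1459; at P = 7, Q = 960.
ΔQ = -499, ΔP = 4. Midpoints: P̄ = 5.00, Q̄ = 1209.5.
ε = (ΔQ/ΔP)(P̄/Q̄) = (-499/4)(5.00/1209.5).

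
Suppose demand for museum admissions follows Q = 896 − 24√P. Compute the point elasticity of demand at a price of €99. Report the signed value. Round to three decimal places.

-0.182

At P = 99, Q = 657.203.
dQ/dP = −24/(2√P) = -1.206.
ε = (dQ/dP)(P/Q) = (-1.206)(99/657.203).
|ε| < 1, so demand is inelastic at this price.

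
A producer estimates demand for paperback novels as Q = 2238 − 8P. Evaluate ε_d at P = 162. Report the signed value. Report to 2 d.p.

-1.38

At P = 162, Q = 942.
dQ/dP = −8.
ε = (dQ/dP)(P/Q) = (-8)(162/942).
|ε| > 1, so demand is elastic at this price.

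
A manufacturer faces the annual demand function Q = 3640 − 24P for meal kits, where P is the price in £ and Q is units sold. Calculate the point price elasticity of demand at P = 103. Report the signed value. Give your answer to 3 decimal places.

-2.116

At P = 103, Q = 1168.
dQ/dP = −24.
ε = (dQ/dP)(P/Q) = (-24)(103/1168).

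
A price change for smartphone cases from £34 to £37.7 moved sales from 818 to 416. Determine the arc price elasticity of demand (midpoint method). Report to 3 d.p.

ΔQ = 416 − 818 = -402; ΔP = 37.7 − 34 = 3.7.
Midpoints: P̄ = 35.85, Q̄ = 617.0.
ε = (ΔQ/ΔP)(P̄/Q̄) = (-402/3.7)(35.85/617.0).

-6.313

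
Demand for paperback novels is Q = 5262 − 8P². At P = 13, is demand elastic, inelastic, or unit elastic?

Q = 3910, dQ/dP = -208.
ε = (dQ/dP)(P/Q) ≈ -0.692.
|ε| = 0.69 < 1.

inelastic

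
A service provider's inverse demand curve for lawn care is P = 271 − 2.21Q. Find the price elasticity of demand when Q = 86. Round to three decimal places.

-0.426

At Q = 86, P = 271 − 2.21(86) = 80.94.
dP/dQ = −2.21, so dQ/dP = 1/(−2.21) = -0.452.
ε = (dQ/dP)(P/Q) = (-0.452)(80.94/86).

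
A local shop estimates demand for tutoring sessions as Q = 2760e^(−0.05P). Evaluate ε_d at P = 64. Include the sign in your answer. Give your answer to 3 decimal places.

-3.200

At P = 64, Q = 112.504.
dQ/dP = −0.05·2760e^(−0.05P) = −0.05Q = -5.625.
ε = (dQ/dP)(P/Q) = (-5.625)(64/112.504).
|ε| > 1, so demand is elastic at this price.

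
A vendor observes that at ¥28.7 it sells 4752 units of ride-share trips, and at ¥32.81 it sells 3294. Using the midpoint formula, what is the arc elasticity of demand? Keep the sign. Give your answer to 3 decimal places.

-2.712

ΔQ = 3294 − 4752 = -1458; ΔP = 32.81 − 28.7 = 4.11.
Midpoints: P̄ = 30.76, Q̄ = 4023.0.
ε = (ΔQ/ΔP)(P̄/Q̄) = (-1458/4.11)(30.76/4023.0).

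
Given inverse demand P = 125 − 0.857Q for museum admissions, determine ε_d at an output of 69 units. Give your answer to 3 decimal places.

At Q = 69, P = 125 − 0.857(69) = 65.87.
dP/dQ = −0.857, so dQ/dP = 1/(−0.857) = -1.167.
ε = (dQ/dP)(P/Q) = (-1.167)(65.87/69).

-1.114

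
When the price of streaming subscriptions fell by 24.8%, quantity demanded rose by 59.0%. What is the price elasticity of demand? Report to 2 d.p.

-2.38

ε = %ΔQ / %ΔP = (59.0)/(-24.8) = -2.379.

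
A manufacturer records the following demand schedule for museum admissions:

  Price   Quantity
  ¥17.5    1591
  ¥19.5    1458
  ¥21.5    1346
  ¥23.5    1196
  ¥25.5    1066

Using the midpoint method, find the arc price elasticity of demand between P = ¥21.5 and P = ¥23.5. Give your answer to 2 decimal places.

At P = 21.5, Q = 1346; at P = 23.5, Q = 1196.
ΔQ = -150, ΔP = 2.0. Midpoints: P̄ = 22.50, Q̄ = 1271.0.
ε = (ΔQ/ΔP)(P̄/Q̄) = (-150/2.0)(22.50/1271.0).

-1.33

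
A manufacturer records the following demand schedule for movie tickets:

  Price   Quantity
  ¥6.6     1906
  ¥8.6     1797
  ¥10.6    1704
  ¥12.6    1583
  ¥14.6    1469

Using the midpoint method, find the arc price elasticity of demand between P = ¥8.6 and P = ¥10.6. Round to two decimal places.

-0.26

At P = 8.6, Q = 1797; at P = 10.6, Q = 1704.
ΔQ = -93, ΔP = 2.0. Midpoints: P̄ = 9.60, Q̄ = 1750.5.
ε = (ΔQ/ΔP)(P̄/Q̄) = (-93/2.0)(9.60/1750.5).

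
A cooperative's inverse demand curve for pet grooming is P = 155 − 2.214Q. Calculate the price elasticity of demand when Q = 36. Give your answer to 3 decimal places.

At Q = 36, P = 155 − 2.214(36) = 75.30.
dP/dQ = −2.214, so dQ/dP = 1/(−2.214) = -0.452.
ε = (dQ/dP)(P/Q) = (-0.452)(75.30/36).

-0.945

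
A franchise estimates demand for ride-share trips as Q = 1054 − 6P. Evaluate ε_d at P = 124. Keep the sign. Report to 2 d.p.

At P = 124, Q = 310.
dQ/dP = −6.
ε = (dQ/dP)(P/Q) = (-6)(124/310).

-2.40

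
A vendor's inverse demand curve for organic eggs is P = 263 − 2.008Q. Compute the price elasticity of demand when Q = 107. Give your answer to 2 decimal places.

At Q = 107, P = 263 − 2.008(107) = 48.14.
dP/dQ = −2.008, so dQ/dP = 1/(−2.008) = -0.498.
ε = (dQ/dP)(P/Q) = (-0.498)(48.14/107).

-0.22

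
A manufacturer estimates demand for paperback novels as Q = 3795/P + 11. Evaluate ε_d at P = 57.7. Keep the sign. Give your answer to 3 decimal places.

At P = 57.7, Q = 76.771.
dQ/dP = −3795/P² = -1.140.
ε = (dQ/dP)(P/Q) = (-1.140)(57.7/76.771).
|ε| < 1, so demand is inelastic at this price.

-0.857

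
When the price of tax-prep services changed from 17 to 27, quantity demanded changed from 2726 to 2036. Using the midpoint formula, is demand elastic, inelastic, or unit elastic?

Arc ε ≈ -0.638.
|ε| = 0.64 < 1.

inelastic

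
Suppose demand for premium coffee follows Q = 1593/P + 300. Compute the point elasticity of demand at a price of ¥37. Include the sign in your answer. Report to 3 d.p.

At P = 37, Q = 343.054.
dQ/dP = −1593/P² = -1.164.
ε = (dQ/dP)(P/Q) = (-1.164)(37/343.054).
|ε| < 1, so demand is inelastic at this price.

-0.126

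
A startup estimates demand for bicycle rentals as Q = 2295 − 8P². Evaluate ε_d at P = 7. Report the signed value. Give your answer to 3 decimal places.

At P = 7, Q = 1903.
dQ/dP = −16P = -112.
ε = (dQ/dP)(P/Q) = (-112)(7/1903).
|ε| < 1, so demand is inelastic at this price.

-0.412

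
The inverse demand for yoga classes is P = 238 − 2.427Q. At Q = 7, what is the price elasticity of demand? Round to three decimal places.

-13.009

At Q = 7, P = 238 − 2.427(7) = 221.01.
dP/dQ = −2.427, so dQ/dP = 1/(−2.427) = -0.412.
ε = (dQ/dP)(P/Q) = (-0.412)(221.01/7).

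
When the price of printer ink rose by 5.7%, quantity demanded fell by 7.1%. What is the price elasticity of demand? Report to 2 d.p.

ε = %ΔQ / %ΔP = (-7.1)/(5.7) = -1.246.

-1.25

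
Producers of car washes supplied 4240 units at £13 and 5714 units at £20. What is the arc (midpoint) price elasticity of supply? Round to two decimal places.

ΔQ = 5714 − 4240 = 1474; ΔP = 20 − 13 = 7.
Midpoints: P̄ = 16.50, Q̄ = 4977.0.
ε_s = (ΔQ/ΔP)(P̄/Q̄) = (1474/7)(16.50/4977.0).

0.70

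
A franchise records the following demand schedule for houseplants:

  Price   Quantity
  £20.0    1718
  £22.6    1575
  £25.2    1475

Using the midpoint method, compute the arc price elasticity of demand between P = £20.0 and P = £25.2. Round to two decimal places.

At P = 20.0, Q = 1718; at P = 25.2, Q = 1475.
ΔQ = -243, ΔP = 5.2. Midpoints: P̄ = 22.60, Q̄ = 1596.5.
ε = (ΔQ/ΔP)(P̄/Q̄) = (-243/5.2)(22.60/1596.5).

-0.66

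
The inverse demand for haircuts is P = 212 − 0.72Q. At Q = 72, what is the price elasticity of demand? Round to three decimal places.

-3.090

At Q = 72, P = 212 − 0.72(72) = 160.16.
dP/dQ = −0.72, so dQ/dP = 1/(−0.72) = -1.389.
ε = (dQ/dP)(P/Q) = (-1.389)(160.16/72).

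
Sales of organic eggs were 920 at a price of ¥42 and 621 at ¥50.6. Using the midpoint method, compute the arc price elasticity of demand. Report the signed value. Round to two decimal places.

-2.09

ΔQ = 621 − 920 = -299; ΔP = 50.6 − 42 = 8.6.
Midpoints: P̄ = 46.30, Q̄ = 770.5.
ε = (ΔQ/ΔP)(P̄/Q̄) = (-299/8.6)(46.30/770.5).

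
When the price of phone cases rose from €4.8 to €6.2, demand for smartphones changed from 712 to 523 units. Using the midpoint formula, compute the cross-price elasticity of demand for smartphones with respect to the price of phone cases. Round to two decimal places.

ΔQ_x = 523 − 712 = -189; ΔP_y = 6.2 − 4.8 = 1.4.
Midpoints: P̄_y = 5.50, Q̄_x = 617.5.
ε_xy = (ΔQ_x/ΔP_y)(P̄_y/Q̄_x) = (-189/1.4)(5.50/617.5).

-1.20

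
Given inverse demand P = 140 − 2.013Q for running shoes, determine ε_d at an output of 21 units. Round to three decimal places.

-2.312

At Q = 21, P = 140 − 2.013(21) = 97.73.
dP/dQ = −2.013, so dQ/dP = 1/(−2.013) = -0.497.
ε = (dQ/dP)(P/Q) = (-0.497)(97.73/21).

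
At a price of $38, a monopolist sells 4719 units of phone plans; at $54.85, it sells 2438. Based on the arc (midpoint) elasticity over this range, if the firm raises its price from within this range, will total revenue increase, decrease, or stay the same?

decrease

Arc ε = (-2281/16.85)(46.42/3578.5) ≈ -1.756.
|ε| = 1.76 > 1, so demand is elastic. A price rise therefore reduces total revenue.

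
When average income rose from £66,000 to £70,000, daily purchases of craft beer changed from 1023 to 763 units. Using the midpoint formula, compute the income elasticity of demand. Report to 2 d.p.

ΔQ = -260, ΔI = 4000. Midpoints: Ī = 68,000, Q̄ = 893.0.
ε_I = (ΔQ/ΔI)(Ī/Q̄) = (-260/4000)(68000/893.0).
ε_I < 0, so the good is inferior.

-4.95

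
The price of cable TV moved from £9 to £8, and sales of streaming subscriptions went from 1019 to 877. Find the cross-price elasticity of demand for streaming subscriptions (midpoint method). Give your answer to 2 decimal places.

1.27

ΔQ_x = 877 − 1019 = -142; ΔP_y = 8 − 9 = -1.
Midpoints: P̄_y = 8.50, Q̄_x = 948.0.
ε_xy = (ΔQ_x/ΔP_y)(P̄_y/Q̄_x) = (-142/-1)(8.50/948.0).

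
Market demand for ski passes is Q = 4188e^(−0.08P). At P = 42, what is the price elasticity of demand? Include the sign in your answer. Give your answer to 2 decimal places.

-3.36

At P = 42, Q = 145.471.
dQ/dP = −0.08·4188e^(−0.08P) = −0.08Q = -11.638.
ε = (dQ/dP)(P/Q) = (-11.638)(42/145.471).
|ε| > 1, so demand is elastic at this price.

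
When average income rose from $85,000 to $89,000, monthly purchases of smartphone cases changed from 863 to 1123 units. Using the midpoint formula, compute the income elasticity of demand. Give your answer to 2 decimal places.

5.69

ΔQ = 260, ΔI = 4000. Midpoints: Ī = 87,000, Q̄ = 993.0.
ε_I = (ΔQ/ΔI)(Ī/Q̄) = (260/4000)(87000/993.0).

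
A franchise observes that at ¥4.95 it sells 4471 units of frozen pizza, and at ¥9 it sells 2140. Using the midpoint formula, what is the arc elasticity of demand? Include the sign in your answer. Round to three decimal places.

ΔQ = 2140 − 4471 = -2331; ΔP = 9 − 4.95 = 4.05.
Midpoints: P̄ = 6.97, Q̄ = 3305.5.
ε = (ΔQ/ΔP)(P̄/Q̄) = (-2331/4.05)(6.97/3305.5).

-1.214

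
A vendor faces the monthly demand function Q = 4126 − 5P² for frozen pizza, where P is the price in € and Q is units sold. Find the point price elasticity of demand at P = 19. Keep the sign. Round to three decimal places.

-1.555

At P = 19, Q = 2321.
dQ/dP = −10P = -190.
ε = (dQ/dP)(P/Q) = (-190)(19/2321).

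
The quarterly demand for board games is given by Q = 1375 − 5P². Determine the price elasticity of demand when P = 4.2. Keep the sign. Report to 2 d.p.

-0.14

At P = 4.2, Q = 1286.800.
dQ/dP = −10P = -42.
ε = (dQ/dP)(P/Q) = (-42)(4.2/1286.800).
|ε| < 1, so demand is inelastic at this price.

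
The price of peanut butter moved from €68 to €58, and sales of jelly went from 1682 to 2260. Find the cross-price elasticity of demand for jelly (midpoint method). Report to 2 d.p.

-1.85

ΔQ_x = 2260 − 1682 = 578; ΔP_y = 58 − 68 = -10.
Midpoints: P̄_y = 63.00, Q̄_x = 1971.0.
ε_xy = (ΔQ_x/ΔP_y)(P̄_y/Q̄_x) = (578/-10)(63.00/1971.0).
ε_xy < 0, so the goods are complements.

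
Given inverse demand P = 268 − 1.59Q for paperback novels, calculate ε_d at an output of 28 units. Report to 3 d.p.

-5.020

At Q = 28, P = 268 − 1.59(28) = 223.48.
dP/dQ = −1.59, so dQ/dP = 1/(−1.59) = -0.629.
ε = (dQ/dP)(P/Q) = (-0.629)(223.48/28).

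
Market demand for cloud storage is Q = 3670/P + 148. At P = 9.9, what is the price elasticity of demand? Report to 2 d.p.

At P = 9.9, Q = 518.707.
dQ/dP = −3670/P² = -37.445.
ε = (dQ/dP)(P/Q) = (-37.445)(9.9/518.707).

-0.71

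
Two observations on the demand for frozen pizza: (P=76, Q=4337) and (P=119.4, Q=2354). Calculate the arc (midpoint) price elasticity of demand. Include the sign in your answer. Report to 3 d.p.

ΔQ = 2354 − 4337 = -1983; ΔP = 119.4 − 76 = 43.4.
Midpoints: P̄ = 97.70, Q̄ = 3345.5.
ε = (ΔQ/ΔP)(P̄/Q̄) = (-1983/43.4)(97.70/3345.5).

-1.334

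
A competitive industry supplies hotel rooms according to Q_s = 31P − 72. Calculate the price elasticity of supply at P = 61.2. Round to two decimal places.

At P = 61.2, Q_s = 1825.20.
dQ_s/dP = 31.
ε_s = (dQ_s/dP)(P/Q_s) = (31)(61.2/1825.20).

1.04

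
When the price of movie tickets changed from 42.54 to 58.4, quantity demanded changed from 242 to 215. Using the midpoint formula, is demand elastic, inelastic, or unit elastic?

inelastic

Arc ε ≈ -0.376.
|ε| = 0.38 < 1.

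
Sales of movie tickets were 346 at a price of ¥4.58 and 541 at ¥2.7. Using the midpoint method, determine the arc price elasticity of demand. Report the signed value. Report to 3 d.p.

ΔQ = 541 − 346 = 195; ΔP = 2.7 − 4.58 = -1.88.
Midpoints: P̄ = 3.64, Q̄ = 443.5.
ε = (ΔQ/ΔP)(P̄/Q̄) = (195/-1.88)(3.64/443.5).

-0.851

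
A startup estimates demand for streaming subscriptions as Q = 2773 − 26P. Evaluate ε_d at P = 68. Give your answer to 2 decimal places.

-1.76

At P = 68, Q = 1005.
dQ/dP = −26.
ε = (dQ/dP)(P/Q) = (-26)(68/1005).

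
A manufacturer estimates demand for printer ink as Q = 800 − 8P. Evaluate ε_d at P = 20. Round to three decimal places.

-0.250

At P = 20, Q = 640.
dQ/dP = −8.
ε = (dQ/dP)(P/Q) = (-8)(20/640).
|ε| < 1, so demand is inelastic at this price.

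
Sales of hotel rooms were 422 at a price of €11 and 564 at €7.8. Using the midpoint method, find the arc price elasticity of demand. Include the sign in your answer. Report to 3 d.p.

-0.846

ΔQ = 564 − 422 = 142; ΔP = 7.8 − 11 = -3.2.
Midpoints: P̄ = 9.40, Q̄ = 493.0.
ε = (ΔQ/ΔP)(P̄/Q̄) = (142/-3.2)(9.40/493.0).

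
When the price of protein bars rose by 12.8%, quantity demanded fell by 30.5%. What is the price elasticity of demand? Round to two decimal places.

-2.38

ε = %ΔQ / %ΔP = (-30.5)/(12.8) = -2.383.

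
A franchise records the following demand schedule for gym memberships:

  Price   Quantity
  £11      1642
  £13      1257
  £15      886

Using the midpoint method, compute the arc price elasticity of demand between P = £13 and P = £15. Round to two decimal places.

At P = 13, Q = 1257; at P = 15, Q = 886.
ΔQ = -371, ΔP = 2. Midpoints: P̄ = 14.00, Q̄ = 1071.5.
ε = (ΔQ/ΔP)(P̄/Q̄) = (-371/2)(14.00/1071.5).

-2.42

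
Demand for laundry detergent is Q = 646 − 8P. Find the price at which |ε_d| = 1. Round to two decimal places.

For linear demand Q = a − bP, ε = −bP/(a − bP). |ε| = 1 when bP = a − bP, i.e. P = a/(2b).
P = 646/(2·8) = 646/16 = 40.3750.

40.38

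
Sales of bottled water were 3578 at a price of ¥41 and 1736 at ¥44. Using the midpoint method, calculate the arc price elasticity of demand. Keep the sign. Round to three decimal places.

-9.821

ΔQ = 1736 − 3578 = -1842; ΔP = 44 − 41 = 3.
Midpoints: P̄ = 42.50, Q̄ = 2657.0.
ε = (ΔQ/ΔP)(P̄/Q̄) = (-1842/3)(42.50/2657.0).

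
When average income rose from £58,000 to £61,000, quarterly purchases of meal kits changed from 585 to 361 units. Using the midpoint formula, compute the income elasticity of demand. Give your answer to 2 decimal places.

ΔQ = -224, ΔI = 3000. Midpoints: Ī = 59,500, Q̄ = 473.0.
ε_I = (ΔQ/ΔI)(Ī/Q̄) = (-224/3000)(59500/473.0).

-9.39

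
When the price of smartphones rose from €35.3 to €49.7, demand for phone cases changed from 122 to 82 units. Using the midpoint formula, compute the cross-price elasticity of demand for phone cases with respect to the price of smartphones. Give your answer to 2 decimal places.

ΔQ_x = 82 − 122 = -40; ΔP_y = 49.7 − 35.3 = 14.4.
Midpoints: P̄_y = 42.50, Q̄_x = 102.0.
ε_xy = (ΔQ_x/ΔP_y)(P̄_y/Q̄_x) = (-40/14.4)(42.50/102.0).

-1.16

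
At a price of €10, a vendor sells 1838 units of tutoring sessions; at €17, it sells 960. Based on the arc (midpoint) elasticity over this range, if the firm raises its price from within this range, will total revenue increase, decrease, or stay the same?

Arc ε = (-878/7)(13.50/1399.0) ≈ -1.210.
|ε| = 1.21 > 1, so demand is elastic. A price rise therefore reduces total revenue.

decrease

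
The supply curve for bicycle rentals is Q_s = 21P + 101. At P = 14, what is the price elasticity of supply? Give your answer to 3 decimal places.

0.744

At P = 14, Q_s = 395.
dQ_s/dP = 21.
ε_s = (dQ_s/dP)(P/Q_s) = (21)(14/395).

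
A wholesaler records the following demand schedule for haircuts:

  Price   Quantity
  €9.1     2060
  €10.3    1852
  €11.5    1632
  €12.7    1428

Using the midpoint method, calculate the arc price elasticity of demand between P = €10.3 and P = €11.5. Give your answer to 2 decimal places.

At P = 10.3, Q = 1852; at P = 11.5, Q = 1632.
ΔQ = -220, ΔP = 1.2. Midpoints: P̄ = 10.90, Q̄ = 1742.0.
ε = (ΔQ/ΔP)(P̄/Q̄) = (-220/1.2)(10.90/1742.0).

-1.15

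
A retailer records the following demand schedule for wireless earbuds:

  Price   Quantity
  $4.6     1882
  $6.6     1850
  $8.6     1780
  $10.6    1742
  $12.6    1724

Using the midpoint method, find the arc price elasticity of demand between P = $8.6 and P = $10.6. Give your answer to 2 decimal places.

At P = 8.6, Q = 1780; at P = 10.6, Q = 1742.
ΔQ = -38, ΔP = 2.0. Midpoints: P̄ = 9.60, Q̄ = 1761.0.
ε = (ΔQ/ΔP)(P̄/Q̄) = (-38/2.0)(9.60/1761.0).

-0.10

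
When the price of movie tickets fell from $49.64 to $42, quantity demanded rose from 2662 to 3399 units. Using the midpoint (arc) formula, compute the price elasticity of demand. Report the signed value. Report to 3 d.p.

-1.459

ΔQ = 3399 − 2662 = 737; ΔP = 42 − 49.64 = -7.64.
Midpoints: P̄ = 45.82, Q̄ = 3030.5.
ε = (ΔQ/ΔP)(P̄/Q̄) = (737/-7.64)(45.82/3030.5).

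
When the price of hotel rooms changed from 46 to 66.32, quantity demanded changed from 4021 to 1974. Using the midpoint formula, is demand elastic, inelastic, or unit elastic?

elastic

Arc ε ≈ -1.887.
|ε| = 1.89 > 1.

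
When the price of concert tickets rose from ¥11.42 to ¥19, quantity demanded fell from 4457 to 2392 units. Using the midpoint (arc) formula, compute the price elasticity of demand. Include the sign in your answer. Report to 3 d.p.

-1.210

ΔQ = 2392 − 4457 = -2065; ΔP = 19 − 11.42 = 7.58.
Midpoints: P̄ = 15.21, Q̄ = 3424.5.
ε = (ΔQ/ΔP)(P̄/Q̄) = (-2065/7.58)(15.21/3424.5).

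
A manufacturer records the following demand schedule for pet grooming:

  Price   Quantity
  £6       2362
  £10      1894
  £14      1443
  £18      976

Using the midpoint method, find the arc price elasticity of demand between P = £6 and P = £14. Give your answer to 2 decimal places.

At P = 6, Q = 2362; at P = 14, Q = 1443.
ΔQ = -919, ΔP = 8. Midpoints: P̄ = 10.00, Q̄ = 1902.5.
ε = (ΔQ/ΔP)(P̄/Q̄) = (-919/8)(10.00/1902.5).

-0.60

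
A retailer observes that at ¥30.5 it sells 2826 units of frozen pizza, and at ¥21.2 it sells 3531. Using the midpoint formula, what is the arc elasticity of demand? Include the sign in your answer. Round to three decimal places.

-0.617

ΔQ = 3531 − 2826 = 705; ΔP = 21.2 − 30.5 = -9.3.
Midpoints: P̄ = 25.85, Q̄ = 3178.5.
ε = (ΔQ/ΔP)(P̄/Q̄) = (705/-9.3)(25.85/3178.5).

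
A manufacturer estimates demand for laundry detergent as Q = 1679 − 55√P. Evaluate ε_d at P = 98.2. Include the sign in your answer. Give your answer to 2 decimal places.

-0.24

At P = 98.2, Q = 1133.972.
dQ/dP = −55/(2√P) = -2.775.
ε = (dQ/dP)(P/Q) = (-2.775)(98.2/1133.972).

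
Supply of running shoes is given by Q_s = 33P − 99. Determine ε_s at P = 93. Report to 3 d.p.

At P = 93, Q_s = 2970.
dQ_s/dP = 33.
ε_s = (dQ_s/dP)(P/Q_s) = (33)(93/2970).

1.033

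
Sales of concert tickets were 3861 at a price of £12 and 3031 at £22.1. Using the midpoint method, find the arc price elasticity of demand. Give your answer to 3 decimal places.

-0.407

ΔQ = 3031 − 3861 = -830; ΔP = 22.1 − 12 = 10.1.
Midpoints: P̄ = 17.05, Q̄ = 3446.0.
ε = (ΔQ/ΔP)(P̄/Q̄) = (-830/10.1)(17.05/3446.0).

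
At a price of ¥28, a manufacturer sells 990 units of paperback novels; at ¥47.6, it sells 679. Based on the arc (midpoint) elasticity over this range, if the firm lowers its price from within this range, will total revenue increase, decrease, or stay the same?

Arc ε = (-311/19.6)(37.80/834.5) ≈ -0.719.
|ε| = 0.72 < 1, so demand is inelastic. A price cut therefore reduces total revenue.

decrease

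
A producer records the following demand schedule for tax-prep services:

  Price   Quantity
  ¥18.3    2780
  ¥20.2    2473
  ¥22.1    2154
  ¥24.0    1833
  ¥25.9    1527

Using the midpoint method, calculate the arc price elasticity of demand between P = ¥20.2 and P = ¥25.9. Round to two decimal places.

-1.91

At P = 20.2, Q = 2473; at P = 25.9, Q = 1527.
ΔQ = -946, ΔP = 5.7. Midpoints: P̄ = 23.05, Q̄ = 2000.0.
ε = (ΔQ/ΔP)(P̄/Q̄) = (-946/5.7)(23.05/2000.0).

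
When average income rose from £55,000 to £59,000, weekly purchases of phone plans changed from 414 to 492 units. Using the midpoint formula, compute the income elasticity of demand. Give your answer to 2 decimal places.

ΔQ = 78, ΔI = 4000. Midpoints: Ī = 57,000, Q̄ = 453.0.
ε_I = (ΔQ/ΔI)(Ī/Q̄) = (78/4000)(57000/453.0).
ε_I > 0, so the good is normal.

2.45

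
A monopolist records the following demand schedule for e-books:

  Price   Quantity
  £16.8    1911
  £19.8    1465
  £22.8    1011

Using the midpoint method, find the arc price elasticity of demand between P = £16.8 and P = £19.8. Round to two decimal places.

-1.61

At P = 16.8, Q = 1911; at P = 19.8, Q = 1465.
ΔQ = -446, ΔP = 3.0. Midpoints: P̄ = 18.30, Q̄ = 1688.0.
ε = (ΔQ/ΔP)(P̄/Q̄) = (-446/3.0)(18.30/1688.0).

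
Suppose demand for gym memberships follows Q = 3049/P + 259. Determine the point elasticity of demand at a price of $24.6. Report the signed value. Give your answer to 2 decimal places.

-0.32

At P = 24.6, Q = 382.943.
dQ/dP = −3049/P² = -5.038.
ε = (dQ/dP)(P/Q) = (-5.038)(24.6/382.943).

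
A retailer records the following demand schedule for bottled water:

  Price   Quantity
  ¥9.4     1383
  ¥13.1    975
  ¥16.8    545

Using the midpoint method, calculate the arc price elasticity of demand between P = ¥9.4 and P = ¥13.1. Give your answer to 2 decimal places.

-1.05

At P = 9.4, Q = 1383; at P = 13.1, Q = 975.
ΔQ = -408, ΔP = 3.7. Midpoints: P̄ = 11.25, Q̄ = 1179.0.
ε = (ΔQ/ΔP)(P̄/Q̄) = (-408/3.7)(11.25/1179.0).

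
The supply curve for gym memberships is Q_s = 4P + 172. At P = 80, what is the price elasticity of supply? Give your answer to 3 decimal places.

At P = 80, Q_s = 492.
dQ_s/dP = 4.
ε_s = (dQ_s/dP)(P/Q_s) = (4)(80/492).

0.650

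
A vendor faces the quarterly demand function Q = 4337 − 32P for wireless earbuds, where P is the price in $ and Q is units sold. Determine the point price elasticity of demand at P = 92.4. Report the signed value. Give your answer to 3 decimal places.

At P = 92.4, Q = 1380.200.
dQ/dP = −32.
ε = (dQ/dP)(P/Q) = (-32)(92.4/1380.200).
|ε| > 1, so demand is elastic at this price.

-2.142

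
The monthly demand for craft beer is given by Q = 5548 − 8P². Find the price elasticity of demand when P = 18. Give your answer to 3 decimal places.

At P = 18, Q = 2956.
dQ/dP = −16P = -288.
ε = (dQ/dP)(P/Q) = (-288)(18/2956).
|ε| > 1, so demand is elastic at this price.

-1.754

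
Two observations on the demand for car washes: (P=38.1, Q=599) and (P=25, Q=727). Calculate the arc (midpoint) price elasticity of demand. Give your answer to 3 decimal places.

-0.465

ΔQ = 727 − 599 = 128; ΔP = 25 − 38.1 = -13.1.
Midpoints: P̄ = 31.55, Q̄ = 663.0.
ε = (ΔQ/ΔP)(P̄/Q̄) = (128/-13.1)(31.55/663.0).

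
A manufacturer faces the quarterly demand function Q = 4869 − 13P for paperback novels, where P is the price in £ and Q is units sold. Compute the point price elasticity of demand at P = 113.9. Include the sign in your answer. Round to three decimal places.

At P = 113.9, Q = 3388.300.
dQ/dP = −13.
ε = (dQ/dP)(P/Q) = (-13)(113.9/3388.300).

-0.437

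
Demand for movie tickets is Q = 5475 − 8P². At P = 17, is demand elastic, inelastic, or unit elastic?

elastic

Q = 3163, dQ/dP = -272.
ε = (dQ/dP)(P/Q) ≈ -1.462.
|ε| = 1.46 > 1.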